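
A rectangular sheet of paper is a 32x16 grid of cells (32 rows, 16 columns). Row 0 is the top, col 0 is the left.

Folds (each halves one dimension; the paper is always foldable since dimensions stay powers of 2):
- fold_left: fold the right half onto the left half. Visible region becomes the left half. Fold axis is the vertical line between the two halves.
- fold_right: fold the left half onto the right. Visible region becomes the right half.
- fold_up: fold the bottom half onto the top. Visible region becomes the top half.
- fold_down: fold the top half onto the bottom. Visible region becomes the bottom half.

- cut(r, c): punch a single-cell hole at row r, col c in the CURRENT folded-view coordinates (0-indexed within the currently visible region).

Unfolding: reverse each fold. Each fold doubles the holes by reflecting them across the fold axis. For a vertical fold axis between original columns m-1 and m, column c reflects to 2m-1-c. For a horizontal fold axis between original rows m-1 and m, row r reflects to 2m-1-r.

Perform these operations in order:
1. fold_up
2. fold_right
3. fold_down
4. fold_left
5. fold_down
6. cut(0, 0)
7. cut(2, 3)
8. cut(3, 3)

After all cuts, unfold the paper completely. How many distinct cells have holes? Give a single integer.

Op 1 fold_up: fold axis h@16; visible region now rows[0,16) x cols[0,16) = 16x16
Op 2 fold_right: fold axis v@8; visible region now rows[0,16) x cols[8,16) = 16x8
Op 3 fold_down: fold axis h@8; visible region now rows[8,16) x cols[8,16) = 8x8
Op 4 fold_left: fold axis v@12; visible region now rows[8,16) x cols[8,12) = 8x4
Op 5 fold_down: fold axis h@12; visible region now rows[12,16) x cols[8,12) = 4x4
Op 6 cut(0, 0): punch at orig (12,8); cuts so far [(12, 8)]; region rows[12,16) x cols[8,12) = 4x4
Op 7 cut(2, 3): punch at orig (14,11); cuts so far [(12, 8), (14, 11)]; region rows[12,16) x cols[8,12) = 4x4
Op 8 cut(3, 3): punch at orig (15,11); cuts so far [(12, 8), (14, 11), (15, 11)]; region rows[12,16) x cols[8,12) = 4x4
Unfold 1 (reflect across h@12): 6 holes -> [(8, 11), (9, 11), (11, 8), (12, 8), (14, 11), (15, 11)]
Unfold 2 (reflect across v@12): 12 holes -> [(8, 11), (8, 12), (9, 11), (9, 12), (11, 8), (11, 15), (12, 8), (12, 15), (14, 11), (14, 12), (15, 11), (15, 12)]
Unfold 3 (reflect across h@8): 24 holes -> [(0, 11), (0, 12), (1, 11), (1, 12), (3, 8), (3, 15), (4, 8), (4, 15), (6, 11), (6, 12), (7, 11), (7, 12), (8, 11), (8, 12), (9, 11), (9, 12), (11, 8), (11, 15), (12, 8), (12, 15), (14, 11), (14, 12), (15, 11), (15, 12)]
Unfold 4 (reflect across v@8): 48 holes -> [(0, 3), (0, 4), (0, 11), (0, 12), (1, 3), (1, 4), (1, 11), (1, 12), (3, 0), (3, 7), (3, 8), (3, 15), (4, 0), (4, 7), (4, 8), (4, 15), (6, 3), (6, 4), (6, 11), (6, 12), (7, 3), (7, 4), (7, 11), (7, 12), (8, 3), (8, 4), (8, 11), (8, 12), (9, 3), (9, 4), (9, 11), (9, 12), (11, 0), (11, 7), (11, 8), (11, 15), (12, 0), (12, 7), (12, 8), (12, 15), (14, 3), (14, 4), (14, 11), (14, 12), (15, 3), (15, 4), (15, 11), (15, 12)]
Unfold 5 (reflect across h@16): 96 holes -> [(0, 3), (0, 4), (0, 11), (0, 12), (1, 3), (1, 4), (1, 11), (1, 12), (3, 0), (3, 7), (3, 8), (3, 15), (4, 0), (4, 7), (4, 8), (4, 15), (6, 3), (6, 4), (6, 11), (6, 12), (7, 3), (7, 4), (7, 11), (7, 12), (8, 3), (8, 4), (8, 11), (8, 12), (9, 3), (9, 4), (9, 11), (9, 12), (11, 0), (11, 7), (11, 8), (11, 15), (12, 0), (12, 7), (12, 8), (12, 15), (14, 3), (14, 4), (14, 11), (14, 12), (15, 3), (15, 4), (15, 11), (15, 12), (16, 3), (16, 4), (16, 11), (16, 12), (17, 3), (17, 4), (17, 11), (17, 12), (19, 0), (19, 7), (19, 8), (19, 15), (20, 0), (20, 7), (20, 8), (20, 15), (22, 3), (22, 4), (22, 11), (22, 12), (23, 3), (23, 4), (23, 11), (23, 12), (24, 3), (24, 4), (24, 11), (24, 12), (25, 3), (25, 4), (25, 11), (25, 12), (27, 0), (27, 7), (27, 8), (27, 15), (28, 0), (28, 7), (28, 8), (28, 15), (30, 3), (30, 4), (30, 11), (30, 12), (31, 3), (31, 4), (31, 11), (31, 12)]

Answer: 96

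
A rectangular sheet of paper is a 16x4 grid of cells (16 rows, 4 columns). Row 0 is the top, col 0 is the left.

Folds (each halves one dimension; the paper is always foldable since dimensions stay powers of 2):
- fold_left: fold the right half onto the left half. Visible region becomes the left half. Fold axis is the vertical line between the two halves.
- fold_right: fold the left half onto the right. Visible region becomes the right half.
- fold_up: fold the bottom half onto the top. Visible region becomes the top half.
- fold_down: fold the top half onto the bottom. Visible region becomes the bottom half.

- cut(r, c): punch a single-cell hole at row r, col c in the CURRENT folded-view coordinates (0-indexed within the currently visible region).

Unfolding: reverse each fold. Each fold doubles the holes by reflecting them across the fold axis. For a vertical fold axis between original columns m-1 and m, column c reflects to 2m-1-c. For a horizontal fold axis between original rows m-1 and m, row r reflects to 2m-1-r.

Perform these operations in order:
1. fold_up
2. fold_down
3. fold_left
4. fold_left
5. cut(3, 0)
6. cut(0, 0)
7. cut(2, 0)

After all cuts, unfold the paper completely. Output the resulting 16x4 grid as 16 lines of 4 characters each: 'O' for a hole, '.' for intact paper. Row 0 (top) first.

Answer: OOOO
OOOO
....
OOOO
OOOO
....
OOOO
OOOO
OOOO
OOOO
....
OOOO
OOOO
....
OOOO
OOOO

Derivation:
Op 1 fold_up: fold axis h@8; visible region now rows[0,8) x cols[0,4) = 8x4
Op 2 fold_down: fold axis h@4; visible region now rows[4,8) x cols[0,4) = 4x4
Op 3 fold_left: fold axis v@2; visible region now rows[4,8) x cols[0,2) = 4x2
Op 4 fold_left: fold axis v@1; visible region now rows[4,8) x cols[0,1) = 4x1
Op 5 cut(3, 0): punch at orig (7,0); cuts so far [(7, 0)]; region rows[4,8) x cols[0,1) = 4x1
Op 6 cut(0, 0): punch at orig (4,0); cuts so far [(4, 0), (7, 0)]; region rows[4,8) x cols[0,1) = 4x1
Op 7 cut(2, 0): punch at orig (6,0); cuts so far [(4, 0), (6, 0), (7, 0)]; region rows[4,8) x cols[0,1) = 4x1
Unfold 1 (reflect across v@1): 6 holes -> [(4, 0), (4, 1), (6, 0), (6, 1), (7, 0), (7, 1)]
Unfold 2 (reflect across v@2): 12 holes -> [(4, 0), (4, 1), (4, 2), (4, 3), (6, 0), (6, 1), (6, 2), (6, 3), (7, 0), (7, 1), (7, 2), (7, 3)]
Unfold 3 (reflect across h@4): 24 holes -> [(0, 0), (0, 1), (0, 2), (0, 3), (1, 0), (1, 1), (1, 2), (1, 3), (3, 0), (3, 1), (3, 2), (3, 3), (4, 0), (4, 1), (4, 2), (4, 3), (6, 0), (6, 1), (6, 2), (6, 3), (7, 0), (7, 1), (7, 2), (7, 3)]
Unfold 4 (reflect across h@8): 48 holes -> [(0, 0), (0, 1), (0, 2), (0, 3), (1, 0), (1, 1), (1, 2), (1, 3), (3, 0), (3, 1), (3, 2), (3, 3), (4, 0), (4, 1), (4, 2), (4, 3), (6, 0), (6, 1), (6, 2), (6, 3), (7, 0), (7, 1), (7, 2), (7, 3), (8, 0), (8, 1), (8, 2), (8, 3), (9, 0), (9, 1), (9, 2), (9, 3), (11, 0), (11, 1), (11, 2), (11, 3), (12, 0), (12, 1), (12, 2), (12, 3), (14, 0), (14, 1), (14, 2), (14, 3), (15, 0), (15, 1), (15, 2), (15, 3)]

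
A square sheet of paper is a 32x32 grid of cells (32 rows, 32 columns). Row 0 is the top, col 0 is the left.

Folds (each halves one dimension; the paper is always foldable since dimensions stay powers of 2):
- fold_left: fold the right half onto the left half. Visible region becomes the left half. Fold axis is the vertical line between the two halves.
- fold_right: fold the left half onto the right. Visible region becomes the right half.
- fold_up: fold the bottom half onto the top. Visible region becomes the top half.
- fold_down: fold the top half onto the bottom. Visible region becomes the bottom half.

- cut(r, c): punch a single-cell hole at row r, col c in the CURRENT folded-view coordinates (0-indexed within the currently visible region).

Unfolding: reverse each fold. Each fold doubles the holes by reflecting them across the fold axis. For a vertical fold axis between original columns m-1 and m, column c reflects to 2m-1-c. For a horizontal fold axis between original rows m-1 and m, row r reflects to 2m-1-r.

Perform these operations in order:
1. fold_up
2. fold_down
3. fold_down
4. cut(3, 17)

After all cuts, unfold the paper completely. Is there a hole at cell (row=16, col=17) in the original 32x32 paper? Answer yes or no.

Op 1 fold_up: fold axis h@16; visible region now rows[0,16) x cols[0,32) = 16x32
Op 2 fold_down: fold axis h@8; visible region now rows[8,16) x cols[0,32) = 8x32
Op 3 fold_down: fold axis h@12; visible region now rows[12,16) x cols[0,32) = 4x32
Op 4 cut(3, 17): punch at orig (15,17); cuts so far [(15, 17)]; region rows[12,16) x cols[0,32) = 4x32
Unfold 1 (reflect across h@12): 2 holes -> [(8, 17), (15, 17)]
Unfold 2 (reflect across h@8): 4 holes -> [(0, 17), (7, 17), (8, 17), (15, 17)]
Unfold 3 (reflect across h@16): 8 holes -> [(0, 17), (7, 17), (8, 17), (15, 17), (16, 17), (23, 17), (24, 17), (31, 17)]
Holes: [(0, 17), (7, 17), (8, 17), (15, 17), (16, 17), (23, 17), (24, 17), (31, 17)]

Answer: yes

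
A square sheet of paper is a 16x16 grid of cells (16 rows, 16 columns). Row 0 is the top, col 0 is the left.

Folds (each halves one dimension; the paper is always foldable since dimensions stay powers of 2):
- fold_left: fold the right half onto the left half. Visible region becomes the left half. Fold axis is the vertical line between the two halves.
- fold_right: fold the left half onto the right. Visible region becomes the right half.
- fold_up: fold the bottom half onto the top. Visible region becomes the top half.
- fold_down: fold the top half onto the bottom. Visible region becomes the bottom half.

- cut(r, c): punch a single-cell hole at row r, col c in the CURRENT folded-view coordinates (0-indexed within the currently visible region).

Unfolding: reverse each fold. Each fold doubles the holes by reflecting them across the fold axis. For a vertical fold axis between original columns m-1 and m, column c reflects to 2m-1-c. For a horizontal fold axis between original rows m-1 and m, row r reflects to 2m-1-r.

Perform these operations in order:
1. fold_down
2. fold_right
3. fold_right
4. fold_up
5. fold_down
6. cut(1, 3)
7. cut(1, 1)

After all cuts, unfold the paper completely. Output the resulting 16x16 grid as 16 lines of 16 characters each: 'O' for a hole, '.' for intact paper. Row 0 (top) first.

Answer: O.O..O.OO.O..O.O
................
................
O.O..O.OO.O..O.O
O.O..O.OO.O..O.O
................
................
O.O..O.OO.O..O.O
O.O..O.OO.O..O.O
................
................
O.O..O.OO.O..O.O
O.O..O.OO.O..O.O
................
................
O.O..O.OO.O..O.O

Derivation:
Op 1 fold_down: fold axis h@8; visible region now rows[8,16) x cols[0,16) = 8x16
Op 2 fold_right: fold axis v@8; visible region now rows[8,16) x cols[8,16) = 8x8
Op 3 fold_right: fold axis v@12; visible region now rows[8,16) x cols[12,16) = 8x4
Op 4 fold_up: fold axis h@12; visible region now rows[8,12) x cols[12,16) = 4x4
Op 5 fold_down: fold axis h@10; visible region now rows[10,12) x cols[12,16) = 2x4
Op 6 cut(1, 3): punch at orig (11,15); cuts so far [(11, 15)]; region rows[10,12) x cols[12,16) = 2x4
Op 7 cut(1, 1): punch at orig (11,13); cuts so far [(11, 13), (11, 15)]; region rows[10,12) x cols[12,16) = 2x4
Unfold 1 (reflect across h@10): 4 holes -> [(8, 13), (8, 15), (11, 13), (11, 15)]
Unfold 2 (reflect across h@12): 8 holes -> [(8, 13), (8, 15), (11, 13), (11, 15), (12, 13), (12, 15), (15, 13), (15, 15)]
Unfold 3 (reflect across v@12): 16 holes -> [(8, 8), (8, 10), (8, 13), (8, 15), (11, 8), (11, 10), (11, 13), (11, 15), (12, 8), (12, 10), (12, 13), (12, 15), (15, 8), (15, 10), (15, 13), (15, 15)]
Unfold 4 (reflect across v@8): 32 holes -> [(8, 0), (8, 2), (8, 5), (8, 7), (8, 8), (8, 10), (8, 13), (8, 15), (11, 0), (11, 2), (11, 5), (11, 7), (11, 8), (11, 10), (11, 13), (11, 15), (12, 0), (12, 2), (12, 5), (12, 7), (12, 8), (12, 10), (12, 13), (12, 15), (15, 0), (15, 2), (15, 5), (15, 7), (15, 8), (15, 10), (15, 13), (15, 15)]
Unfold 5 (reflect across h@8): 64 holes -> [(0, 0), (0, 2), (0, 5), (0, 7), (0, 8), (0, 10), (0, 13), (0, 15), (3, 0), (3, 2), (3, 5), (3, 7), (3, 8), (3, 10), (3, 13), (3, 15), (4, 0), (4, 2), (4, 5), (4, 7), (4, 8), (4, 10), (4, 13), (4, 15), (7, 0), (7, 2), (7, 5), (7, 7), (7, 8), (7, 10), (7, 13), (7, 15), (8, 0), (8, 2), (8, 5), (8, 7), (8, 8), (8, 10), (8, 13), (8, 15), (11, 0), (11, 2), (11, 5), (11, 7), (11, 8), (11, 10), (11, 13), (11, 15), (12, 0), (12, 2), (12, 5), (12, 7), (12, 8), (12, 10), (12, 13), (12, 15), (15, 0), (15, 2), (15, 5), (15, 7), (15, 8), (15, 10), (15, 13), (15, 15)]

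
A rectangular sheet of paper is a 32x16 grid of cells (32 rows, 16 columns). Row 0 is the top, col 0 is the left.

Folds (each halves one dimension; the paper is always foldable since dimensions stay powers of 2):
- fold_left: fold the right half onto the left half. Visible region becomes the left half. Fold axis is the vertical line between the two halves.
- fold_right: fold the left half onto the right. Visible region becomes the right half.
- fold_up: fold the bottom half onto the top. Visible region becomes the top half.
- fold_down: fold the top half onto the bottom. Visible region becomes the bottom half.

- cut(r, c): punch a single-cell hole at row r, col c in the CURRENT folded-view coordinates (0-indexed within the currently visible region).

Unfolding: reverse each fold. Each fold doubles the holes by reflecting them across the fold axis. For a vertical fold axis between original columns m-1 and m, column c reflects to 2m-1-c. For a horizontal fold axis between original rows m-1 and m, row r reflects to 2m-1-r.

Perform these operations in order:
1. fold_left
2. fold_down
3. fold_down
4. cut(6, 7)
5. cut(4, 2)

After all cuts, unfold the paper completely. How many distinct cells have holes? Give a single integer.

Op 1 fold_left: fold axis v@8; visible region now rows[0,32) x cols[0,8) = 32x8
Op 2 fold_down: fold axis h@16; visible region now rows[16,32) x cols[0,8) = 16x8
Op 3 fold_down: fold axis h@24; visible region now rows[24,32) x cols[0,8) = 8x8
Op 4 cut(6, 7): punch at orig (30,7); cuts so far [(30, 7)]; region rows[24,32) x cols[0,8) = 8x8
Op 5 cut(4, 2): punch at orig (28,2); cuts so far [(28, 2), (30, 7)]; region rows[24,32) x cols[0,8) = 8x8
Unfold 1 (reflect across h@24): 4 holes -> [(17, 7), (19, 2), (28, 2), (30, 7)]
Unfold 2 (reflect across h@16): 8 holes -> [(1, 7), (3, 2), (12, 2), (14, 7), (17, 7), (19, 2), (28, 2), (30, 7)]
Unfold 3 (reflect across v@8): 16 holes -> [(1, 7), (1, 8), (3, 2), (3, 13), (12, 2), (12, 13), (14, 7), (14, 8), (17, 7), (17, 8), (19, 2), (19, 13), (28, 2), (28, 13), (30, 7), (30, 8)]

Answer: 16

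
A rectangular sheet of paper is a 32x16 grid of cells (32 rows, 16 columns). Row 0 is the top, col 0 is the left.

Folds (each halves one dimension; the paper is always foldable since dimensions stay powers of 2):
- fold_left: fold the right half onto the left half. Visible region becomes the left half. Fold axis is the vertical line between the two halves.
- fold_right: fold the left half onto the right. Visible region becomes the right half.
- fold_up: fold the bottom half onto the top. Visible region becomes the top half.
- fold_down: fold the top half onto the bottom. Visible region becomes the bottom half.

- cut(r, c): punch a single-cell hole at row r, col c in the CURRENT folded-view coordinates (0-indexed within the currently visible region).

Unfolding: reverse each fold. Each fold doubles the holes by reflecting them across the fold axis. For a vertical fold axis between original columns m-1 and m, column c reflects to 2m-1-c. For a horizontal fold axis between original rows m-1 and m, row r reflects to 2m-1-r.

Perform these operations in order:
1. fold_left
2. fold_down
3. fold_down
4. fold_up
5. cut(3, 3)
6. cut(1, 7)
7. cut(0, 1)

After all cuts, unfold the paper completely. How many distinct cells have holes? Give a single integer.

Op 1 fold_left: fold axis v@8; visible region now rows[0,32) x cols[0,8) = 32x8
Op 2 fold_down: fold axis h@16; visible region now rows[16,32) x cols[0,8) = 16x8
Op 3 fold_down: fold axis h@24; visible region now rows[24,32) x cols[0,8) = 8x8
Op 4 fold_up: fold axis h@28; visible region now rows[24,28) x cols[0,8) = 4x8
Op 5 cut(3, 3): punch at orig (27,3); cuts so far [(27, 3)]; region rows[24,28) x cols[0,8) = 4x8
Op 6 cut(1, 7): punch at orig (25,7); cuts so far [(25, 7), (27, 3)]; region rows[24,28) x cols[0,8) = 4x8
Op 7 cut(0, 1): punch at orig (24,1); cuts so far [(24, 1), (25, 7), (27, 3)]; region rows[24,28) x cols[0,8) = 4x8
Unfold 1 (reflect across h@28): 6 holes -> [(24, 1), (25, 7), (27, 3), (28, 3), (30, 7), (31, 1)]
Unfold 2 (reflect across h@24): 12 holes -> [(16, 1), (17, 7), (19, 3), (20, 3), (22, 7), (23, 1), (24, 1), (25, 7), (27, 3), (28, 3), (30, 7), (31, 1)]
Unfold 3 (reflect across h@16): 24 holes -> [(0, 1), (1, 7), (3, 3), (4, 3), (6, 7), (7, 1), (8, 1), (9, 7), (11, 3), (12, 3), (14, 7), (15, 1), (16, 1), (17, 7), (19, 3), (20, 3), (22, 7), (23, 1), (24, 1), (25, 7), (27, 3), (28, 3), (30, 7), (31, 1)]
Unfold 4 (reflect across v@8): 48 holes -> [(0, 1), (0, 14), (1, 7), (1, 8), (3, 3), (3, 12), (4, 3), (4, 12), (6, 7), (6, 8), (7, 1), (7, 14), (8, 1), (8, 14), (9, 7), (9, 8), (11, 3), (11, 12), (12, 3), (12, 12), (14, 7), (14, 8), (15, 1), (15, 14), (16, 1), (16, 14), (17, 7), (17, 8), (19, 3), (19, 12), (20, 3), (20, 12), (22, 7), (22, 8), (23, 1), (23, 14), (24, 1), (24, 14), (25, 7), (25, 8), (27, 3), (27, 12), (28, 3), (28, 12), (30, 7), (30, 8), (31, 1), (31, 14)]

Answer: 48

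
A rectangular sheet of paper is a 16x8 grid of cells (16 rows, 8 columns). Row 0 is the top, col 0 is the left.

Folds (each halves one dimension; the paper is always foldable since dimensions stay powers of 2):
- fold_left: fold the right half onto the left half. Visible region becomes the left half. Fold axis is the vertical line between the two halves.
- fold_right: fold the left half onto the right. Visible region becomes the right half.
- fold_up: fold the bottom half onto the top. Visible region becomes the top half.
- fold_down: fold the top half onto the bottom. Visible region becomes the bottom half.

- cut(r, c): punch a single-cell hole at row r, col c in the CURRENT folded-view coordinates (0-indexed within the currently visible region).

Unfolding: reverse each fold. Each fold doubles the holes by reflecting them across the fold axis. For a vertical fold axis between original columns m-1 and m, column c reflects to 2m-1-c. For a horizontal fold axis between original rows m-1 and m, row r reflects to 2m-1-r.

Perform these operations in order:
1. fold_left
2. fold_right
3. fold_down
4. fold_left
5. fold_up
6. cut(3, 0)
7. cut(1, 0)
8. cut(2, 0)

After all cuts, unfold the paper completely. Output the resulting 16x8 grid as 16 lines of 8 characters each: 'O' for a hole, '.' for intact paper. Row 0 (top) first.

Answer: ........
OOOOOOOO
OOOOOOOO
OOOOOOOO
OOOOOOOO
OOOOOOOO
OOOOOOOO
........
........
OOOOOOOO
OOOOOOOO
OOOOOOOO
OOOOOOOO
OOOOOOOO
OOOOOOOO
........

Derivation:
Op 1 fold_left: fold axis v@4; visible region now rows[0,16) x cols[0,4) = 16x4
Op 2 fold_right: fold axis v@2; visible region now rows[0,16) x cols[2,4) = 16x2
Op 3 fold_down: fold axis h@8; visible region now rows[8,16) x cols[2,4) = 8x2
Op 4 fold_left: fold axis v@3; visible region now rows[8,16) x cols[2,3) = 8x1
Op 5 fold_up: fold axis h@12; visible region now rows[8,12) x cols[2,3) = 4x1
Op 6 cut(3, 0): punch at orig (11,2); cuts so far [(11, 2)]; region rows[8,12) x cols[2,3) = 4x1
Op 7 cut(1, 0): punch at orig (9,2); cuts so far [(9, 2), (11, 2)]; region rows[8,12) x cols[2,3) = 4x1
Op 8 cut(2, 0): punch at orig (10,2); cuts so far [(9, 2), (10, 2), (11, 2)]; region rows[8,12) x cols[2,3) = 4x1
Unfold 1 (reflect across h@12): 6 holes -> [(9, 2), (10, 2), (11, 2), (12, 2), (13, 2), (14, 2)]
Unfold 2 (reflect across v@3): 12 holes -> [(9, 2), (9, 3), (10, 2), (10, 3), (11, 2), (11, 3), (12, 2), (12, 3), (13, 2), (13, 3), (14, 2), (14, 3)]
Unfold 3 (reflect across h@8): 24 holes -> [(1, 2), (1, 3), (2, 2), (2, 3), (3, 2), (3, 3), (4, 2), (4, 3), (5, 2), (5, 3), (6, 2), (6, 3), (9, 2), (9, 3), (10, 2), (10, 3), (11, 2), (11, 3), (12, 2), (12, 3), (13, 2), (13, 3), (14, 2), (14, 3)]
Unfold 4 (reflect across v@2): 48 holes -> [(1, 0), (1, 1), (1, 2), (1, 3), (2, 0), (2, 1), (2, 2), (2, 3), (3, 0), (3, 1), (3, 2), (3, 3), (4, 0), (4, 1), (4, 2), (4, 3), (5, 0), (5, 1), (5, 2), (5, 3), (6, 0), (6, 1), (6, 2), (6, 3), (9, 0), (9, 1), (9, 2), (9, 3), (10, 0), (10, 1), (10, 2), (10, 3), (11, 0), (11, 1), (11, 2), (11, 3), (12, 0), (12, 1), (12, 2), (12, 3), (13, 0), (13, 1), (13, 2), (13, 3), (14, 0), (14, 1), (14, 2), (14, 3)]
Unfold 5 (reflect across v@4): 96 holes -> [(1, 0), (1, 1), (1, 2), (1, 3), (1, 4), (1, 5), (1, 6), (1, 7), (2, 0), (2, 1), (2, 2), (2, 3), (2, 4), (2, 5), (2, 6), (2, 7), (3, 0), (3, 1), (3, 2), (3, 3), (3, 4), (3, 5), (3, 6), (3, 7), (4, 0), (4, 1), (4, 2), (4, 3), (4, 4), (4, 5), (4, 6), (4, 7), (5, 0), (5, 1), (5, 2), (5, 3), (5, 4), (5, 5), (5, 6), (5, 7), (6, 0), (6, 1), (6, 2), (6, 3), (6, 4), (6, 5), (6, 6), (6, 7), (9, 0), (9, 1), (9, 2), (9, 3), (9, 4), (9, 5), (9, 6), (9, 7), (10, 0), (10, 1), (10, 2), (10, 3), (10, 4), (10, 5), (10, 6), (10, 7), (11, 0), (11, 1), (11, 2), (11, 3), (11, 4), (11, 5), (11, 6), (11, 7), (12, 0), (12, 1), (12, 2), (12, 3), (12, 4), (12, 5), (12, 6), (12, 7), (13, 0), (13, 1), (13, 2), (13, 3), (13, 4), (13, 5), (13, 6), (13, 7), (14, 0), (14, 1), (14, 2), (14, 3), (14, 4), (14, 5), (14, 6), (14, 7)]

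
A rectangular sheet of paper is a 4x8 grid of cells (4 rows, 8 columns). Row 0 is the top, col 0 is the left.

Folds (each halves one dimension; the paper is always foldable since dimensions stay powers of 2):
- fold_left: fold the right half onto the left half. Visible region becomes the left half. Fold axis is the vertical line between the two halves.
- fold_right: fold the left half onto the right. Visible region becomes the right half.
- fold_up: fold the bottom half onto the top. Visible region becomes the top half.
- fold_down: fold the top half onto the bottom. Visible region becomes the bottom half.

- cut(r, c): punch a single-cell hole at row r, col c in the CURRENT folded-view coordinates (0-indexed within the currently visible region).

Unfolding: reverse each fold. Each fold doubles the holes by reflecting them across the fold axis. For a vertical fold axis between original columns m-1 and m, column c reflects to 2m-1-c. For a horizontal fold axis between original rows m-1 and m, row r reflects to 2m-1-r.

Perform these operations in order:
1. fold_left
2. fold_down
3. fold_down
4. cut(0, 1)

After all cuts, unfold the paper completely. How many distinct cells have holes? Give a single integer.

Answer: 8

Derivation:
Op 1 fold_left: fold axis v@4; visible region now rows[0,4) x cols[0,4) = 4x4
Op 2 fold_down: fold axis h@2; visible region now rows[2,4) x cols[0,4) = 2x4
Op 3 fold_down: fold axis h@3; visible region now rows[3,4) x cols[0,4) = 1x4
Op 4 cut(0, 1): punch at orig (3,1); cuts so far [(3, 1)]; region rows[3,4) x cols[0,4) = 1x4
Unfold 1 (reflect across h@3): 2 holes -> [(2, 1), (3, 1)]
Unfold 2 (reflect across h@2): 4 holes -> [(0, 1), (1, 1), (2, 1), (3, 1)]
Unfold 3 (reflect across v@4): 8 holes -> [(0, 1), (0, 6), (1, 1), (1, 6), (2, 1), (2, 6), (3, 1), (3, 6)]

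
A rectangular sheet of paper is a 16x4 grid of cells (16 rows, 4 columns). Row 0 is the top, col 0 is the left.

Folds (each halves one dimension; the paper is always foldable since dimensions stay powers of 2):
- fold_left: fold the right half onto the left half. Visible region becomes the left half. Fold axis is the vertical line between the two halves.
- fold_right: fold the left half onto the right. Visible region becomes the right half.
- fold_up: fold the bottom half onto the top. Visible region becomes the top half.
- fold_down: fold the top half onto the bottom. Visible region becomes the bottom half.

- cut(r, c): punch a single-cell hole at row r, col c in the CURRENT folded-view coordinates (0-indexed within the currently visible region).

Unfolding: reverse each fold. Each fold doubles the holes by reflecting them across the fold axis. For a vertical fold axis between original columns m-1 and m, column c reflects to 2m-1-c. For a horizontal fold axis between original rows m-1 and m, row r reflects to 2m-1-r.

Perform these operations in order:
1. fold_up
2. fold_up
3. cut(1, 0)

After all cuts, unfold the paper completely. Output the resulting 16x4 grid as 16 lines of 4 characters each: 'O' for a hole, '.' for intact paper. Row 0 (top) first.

Op 1 fold_up: fold axis h@8; visible region now rows[0,8) x cols[0,4) = 8x4
Op 2 fold_up: fold axis h@4; visible region now rows[0,4) x cols[0,4) = 4x4
Op 3 cut(1, 0): punch at orig (1,0); cuts so far [(1, 0)]; region rows[0,4) x cols[0,4) = 4x4
Unfold 1 (reflect across h@4): 2 holes -> [(1, 0), (6, 0)]
Unfold 2 (reflect across h@8): 4 holes -> [(1, 0), (6, 0), (9, 0), (14, 0)]

Answer: ....
O...
....
....
....
....
O...
....
....
O...
....
....
....
....
O...
....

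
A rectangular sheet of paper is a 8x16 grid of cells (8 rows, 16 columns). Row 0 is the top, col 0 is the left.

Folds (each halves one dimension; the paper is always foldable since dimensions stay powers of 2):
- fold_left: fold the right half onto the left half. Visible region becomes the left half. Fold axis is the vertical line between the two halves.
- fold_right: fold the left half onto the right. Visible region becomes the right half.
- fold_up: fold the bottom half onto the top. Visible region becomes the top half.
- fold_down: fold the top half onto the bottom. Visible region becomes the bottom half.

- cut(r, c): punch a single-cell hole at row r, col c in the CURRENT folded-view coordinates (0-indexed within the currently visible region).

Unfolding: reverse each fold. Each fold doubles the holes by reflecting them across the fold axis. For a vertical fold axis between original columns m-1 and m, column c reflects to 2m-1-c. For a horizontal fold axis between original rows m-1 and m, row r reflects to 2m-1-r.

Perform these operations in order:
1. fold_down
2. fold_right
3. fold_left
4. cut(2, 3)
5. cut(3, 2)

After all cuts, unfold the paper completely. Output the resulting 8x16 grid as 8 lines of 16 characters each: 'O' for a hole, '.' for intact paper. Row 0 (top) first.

Op 1 fold_down: fold axis h@4; visible region now rows[4,8) x cols[0,16) = 4x16
Op 2 fold_right: fold axis v@8; visible region now rows[4,8) x cols[8,16) = 4x8
Op 3 fold_left: fold axis v@12; visible region now rows[4,8) x cols[8,12) = 4x4
Op 4 cut(2, 3): punch at orig (6,11); cuts so far [(6, 11)]; region rows[4,8) x cols[8,12) = 4x4
Op 5 cut(3, 2): punch at orig (7,10); cuts so far [(6, 11), (7, 10)]; region rows[4,8) x cols[8,12) = 4x4
Unfold 1 (reflect across v@12): 4 holes -> [(6, 11), (6, 12), (7, 10), (7, 13)]
Unfold 2 (reflect across v@8): 8 holes -> [(6, 3), (6, 4), (6, 11), (6, 12), (7, 2), (7, 5), (7, 10), (7, 13)]
Unfold 3 (reflect across h@4): 16 holes -> [(0, 2), (0, 5), (0, 10), (0, 13), (1, 3), (1, 4), (1, 11), (1, 12), (6, 3), (6, 4), (6, 11), (6, 12), (7, 2), (7, 5), (7, 10), (7, 13)]

Answer: ..O..O....O..O..
...OO......OO...
................
................
................
................
...OO......OO...
..O..O....O..O..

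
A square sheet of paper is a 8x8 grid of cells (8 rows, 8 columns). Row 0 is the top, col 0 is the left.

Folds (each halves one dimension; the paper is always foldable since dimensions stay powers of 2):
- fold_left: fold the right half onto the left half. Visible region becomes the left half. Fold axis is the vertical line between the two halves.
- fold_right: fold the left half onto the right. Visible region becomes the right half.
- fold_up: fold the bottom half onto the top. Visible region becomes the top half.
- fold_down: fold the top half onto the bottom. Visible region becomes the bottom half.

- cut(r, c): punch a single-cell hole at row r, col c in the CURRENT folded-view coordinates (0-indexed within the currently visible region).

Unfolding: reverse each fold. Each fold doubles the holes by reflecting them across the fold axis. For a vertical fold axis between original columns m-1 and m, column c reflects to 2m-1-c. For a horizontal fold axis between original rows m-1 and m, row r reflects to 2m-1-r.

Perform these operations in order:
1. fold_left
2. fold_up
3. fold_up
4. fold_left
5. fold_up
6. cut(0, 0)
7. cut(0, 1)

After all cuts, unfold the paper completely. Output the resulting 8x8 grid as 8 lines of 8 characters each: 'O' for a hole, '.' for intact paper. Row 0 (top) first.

Answer: OOOOOOOO
OOOOOOOO
OOOOOOOO
OOOOOOOO
OOOOOOOO
OOOOOOOO
OOOOOOOO
OOOOOOOO

Derivation:
Op 1 fold_left: fold axis v@4; visible region now rows[0,8) x cols[0,4) = 8x4
Op 2 fold_up: fold axis h@4; visible region now rows[0,4) x cols[0,4) = 4x4
Op 3 fold_up: fold axis h@2; visible region now rows[0,2) x cols[0,4) = 2x4
Op 4 fold_left: fold axis v@2; visible region now rows[0,2) x cols[0,2) = 2x2
Op 5 fold_up: fold axis h@1; visible region now rows[0,1) x cols[0,2) = 1x2
Op 6 cut(0, 0): punch at orig (0,0); cuts so far [(0, 0)]; region rows[0,1) x cols[0,2) = 1x2
Op 7 cut(0, 1): punch at orig (0,1); cuts so far [(0, 0), (0, 1)]; region rows[0,1) x cols[0,2) = 1x2
Unfold 1 (reflect across h@1): 4 holes -> [(0, 0), (0, 1), (1, 0), (1, 1)]
Unfold 2 (reflect across v@2): 8 holes -> [(0, 0), (0, 1), (0, 2), (0, 3), (1, 0), (1, 1), (1, 2), (1, 3)]
Unfold 3 (reflect across h@2): 16 holes -> [(0, 0), (0, 1), (0, 2), (0, 3), (1, 0), (1, 1), (1, 2), (1, 3), (2, 0), (2, 1), (2, 2), (2, 3), (3, 0), (3, 1), (3, 2), (3, 3)]
Unfold 4 (reflect across h@4): 32 holes -> [(0, 0), (0, 1), (0, 2), (0, 3), (1, 0), (1, 1), (1, 2), (1, 3), (2, 0), (2, 1), (2, 2), (2, 3), (3, 0), (3, 1), (3, 2), (3, 3), (4, 0), (4, 1), (4, 2), (4, 3), (5, 0), (5, 1), (5, 2), (5, 3), (6, 0), (6, 1), (6, 2), (6, 3), (7, 0), (7, 1), (7, 2), (7, 3)]
Unfold 5 (reflect across v@4): 64 holes -> [(0, 0), (0, 1), (0, 2), (0, 3), (0, 4), (0, 5), (0, 6), (0, 7), (1, 0), (1, 1), (1, 2), (1, 3), (1, 4), (1, 5), (1, 6), (1, 7), (2, 0), (2, 1), (2, 2), (2, 3), (2, 4), (2, 5), (2, 6), (2, 7), (3, 0), (3, 1), (3, 2), (3, 3), (3, 4), (3, 5), (3, 6), (3, 7), (4, 0), (4, 1), (4, 2), (4, 3), (4, 4), (4, 5), (4, 6), (4, 7), (5, 0), (5, 1), (5, 2), (5, 3), (5, 4), (5, 5), (5, 6), (5, 7), (6, 0), (6, 1), (6, 2), (6, 3), (6, 4), (6, 5), (6, 6), (6, 7), (7, 0), (7, 1), (7, 2), (7, 3), (7, 4), (7, 5), (7, 6), (7, 7)]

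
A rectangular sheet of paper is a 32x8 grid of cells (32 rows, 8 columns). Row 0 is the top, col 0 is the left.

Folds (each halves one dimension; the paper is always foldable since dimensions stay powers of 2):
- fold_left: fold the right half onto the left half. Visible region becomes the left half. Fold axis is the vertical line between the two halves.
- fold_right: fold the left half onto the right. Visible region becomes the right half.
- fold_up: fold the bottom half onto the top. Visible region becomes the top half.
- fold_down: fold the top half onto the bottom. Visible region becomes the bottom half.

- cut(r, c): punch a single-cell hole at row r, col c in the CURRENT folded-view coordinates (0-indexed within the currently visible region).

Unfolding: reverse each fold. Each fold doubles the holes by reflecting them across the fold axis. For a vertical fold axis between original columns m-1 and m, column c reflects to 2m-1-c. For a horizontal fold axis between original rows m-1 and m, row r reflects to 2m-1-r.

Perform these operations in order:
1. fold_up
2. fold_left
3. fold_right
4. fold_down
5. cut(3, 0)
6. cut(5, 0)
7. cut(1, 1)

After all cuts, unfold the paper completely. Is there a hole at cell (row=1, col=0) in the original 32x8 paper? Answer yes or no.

Op 1 fold_up: fold axis h@16; visible region now rows[0,16) x cols[0,8) = 16x8
Op 2 fold_left: fold axis v@4; visible region now rows[0,16) x cols[0,4) = 16x4
Op 3 fold_right: fold axis v@2; visible region now rows[0,16) x cols[2,4) = 16x2
Op 4 fold_down: fold axis h@8; visible region now rows[8,16) x cols[2,4) = 8x2
Op 5 cut(3, 0): punch at orig (11,2); cuts so far [(11, 2)]; region rows[8,16) x cols[2,4) = 8x2
Op 6 cut(5, 0): punch at orig (13,2); cuts so far [(11, 2), (13, 2)]; region rows[8,16) x cols[2,4) = 8x2
Op 7 cut(1, 1): punch at orig (9,3); cuts so far [(9, 3), (11, 2), (13, 2)]; region rows[8,16) x cols[2,4) = 8x2
Unfold 1 (reflect across h@8): 6 holes -> [(2, 2), (4, 2), (6, 3), (9, 3), (11, 2), (13, 2)]
Unfold 2 (reflect across v@2): 12 holes -> [(2, 1), (2, 2), (4, 1), (4, 2), (6, 0), (6, 3), (9, 0), (9, 3), (11, 1), (11, 2), (13, 1), (13, 2)]
Unfold 3 (reflect across v@4): 24 holes -> [(2, 1), (2, 2), (2, 5), (2, 6), (4, 1), (4, 2), (4, 5), (4, 6), (6, 0), (6, 3), (6, 4), (6, 7), (9, 0), (9, 3), (9, 4), (9, 7), (11, 1), (11, 2), (11, 5), (11, 6), (13, 1), (13, 2), (13, 5), (13, 6)]
Unfold 4 (reflect across h@16): 48 holes -> [(2, 1), (2, 2), (2, 5), (2, 6), (4, 1), (4, 2), (4, 5), (4, 6), (6, 0), (6, 3), (6, 4), (6, 7), (9, 0), (9, 3), (9, 4), (9, 7), (11, 1), (11, 2), (11, 5), (11, 6), (13, 1), (13, 2), (13, 5), (13, 6), (18, 1), (18, 2), (18, 5), (18, 6), (20, 1), (20, 2), (20, 5), (20, 6), (22, 0), (22, 3), (22, 4), (22, 7), (25, 0), (25, 3), (25, 4), (25, 7), (27, 1), (27, 2), (27, 5), (27, 6), (29, 1), (29, 2), (29, 5), (29, 6)]
Holes: [(2, 1), (2, 2), (2, 5), (2, 6), (4, 1), (4, 2), (4, 5), (4, 6), (6, 0), (6, 3), (6, 4), (6, 7), (9, 0), (9, 3), (9, 4), (9, 7), (11, 1), (11, 2), (11, 5), (11, 6), (13, 1), (13, 2), (13, 5), (13, 6), (18, 1), (18, 2), (18, 5), (18, 6), (20, 1), (20, 2), (20, 5), (20, 6), (22, 0), (22, 3), (22, 4), (22, 7), (25, 0), (25, 3), (25, 4), (25, 7), (27, 1), (27, 2), (27, 5), (27, 6), (29, 1), (29, 2), (29, 5), (29, 6)]

Answer: no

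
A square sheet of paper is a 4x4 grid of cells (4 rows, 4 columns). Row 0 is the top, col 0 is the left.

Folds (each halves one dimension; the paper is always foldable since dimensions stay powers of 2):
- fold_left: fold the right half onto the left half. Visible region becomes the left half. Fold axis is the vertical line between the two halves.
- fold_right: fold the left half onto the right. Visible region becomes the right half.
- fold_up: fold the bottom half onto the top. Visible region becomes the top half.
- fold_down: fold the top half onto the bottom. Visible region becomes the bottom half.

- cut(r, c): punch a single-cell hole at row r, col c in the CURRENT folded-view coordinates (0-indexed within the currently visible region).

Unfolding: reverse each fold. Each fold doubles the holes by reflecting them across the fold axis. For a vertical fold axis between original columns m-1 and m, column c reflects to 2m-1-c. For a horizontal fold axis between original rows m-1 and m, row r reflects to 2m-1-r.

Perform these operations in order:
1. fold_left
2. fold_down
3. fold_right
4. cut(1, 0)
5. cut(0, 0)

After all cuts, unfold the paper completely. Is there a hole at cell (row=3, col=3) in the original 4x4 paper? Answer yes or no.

Op 1 fold_left: fold axis v@2; visible region now rows[0,4) x cols[0,2) = 4x2
Op 2 fold_down: fold axis h@2; visible region now rows[2,4) x cols[0,2) = 2x2
Op 3 fold_right: fold axis v@1; visible region now rows[2,4) x cols[1,2) = 2x1
Op 4 cut(1, 0): punch at orig (3,1); cuts so far [(3, 1)]; region rows[2,4) x cols[1,2) = 2x1
Op 5 cut(0, 0): punch at orig (2,1); cuts so far [(2, 1), (3, 1)]; region rows[2,4) x cols[1,2) = 2x1
Unfold 1 (reflect across v@1): 4 holes -> [(2, 0), (2, 1), (3, 0), (3, 1)]
Unfold 2 (reflect across h@2): 8 holes -> [(0, 0), (0, 1), (1, 0), (1, 1), (2, 0), (2, 1), (3, 0), (3, 1)]
Unfold 3 (reflect across v@2): 16 holes -> [(0, 0), (0, 1), (0, 2), (0, 3), (1, 0), (1, 1), (1, 2), (1, 3), (2, 0), (2, 1), (2, 2), (2, 3), (3, 0), (3, 1), (3, 2), (3, 3)]
Holes: [(0, 0), (0, 1), (0, 2), (0, 3), (1, 0), (1, 1), (1, 2), (1, 3), (2, 0), (2, 1), (2, 2), (2, 3), (3, 0), (3, 1), (3, 2), (3, 3)]

Answer: yes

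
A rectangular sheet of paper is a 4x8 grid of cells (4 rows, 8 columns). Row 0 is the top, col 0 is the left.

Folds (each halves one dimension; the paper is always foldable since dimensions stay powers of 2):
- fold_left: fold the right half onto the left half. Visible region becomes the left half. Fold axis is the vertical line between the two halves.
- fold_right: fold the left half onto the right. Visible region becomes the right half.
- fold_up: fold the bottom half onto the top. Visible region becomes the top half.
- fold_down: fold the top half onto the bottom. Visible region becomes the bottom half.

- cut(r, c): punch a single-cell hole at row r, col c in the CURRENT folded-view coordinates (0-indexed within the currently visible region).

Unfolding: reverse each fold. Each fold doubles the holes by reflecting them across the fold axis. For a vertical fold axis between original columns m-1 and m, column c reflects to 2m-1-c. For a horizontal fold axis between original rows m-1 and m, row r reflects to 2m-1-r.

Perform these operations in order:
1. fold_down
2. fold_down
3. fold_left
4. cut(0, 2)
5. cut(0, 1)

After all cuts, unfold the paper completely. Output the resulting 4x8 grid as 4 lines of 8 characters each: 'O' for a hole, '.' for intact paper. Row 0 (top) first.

Answer: .OO..OO.
.OO..OO.
.OO..OO.
.OO..OO.

Derivation:
Op 1 fold_down: fold axis h@2; visible region now rows[2,4) x cols[0,8) = 2x8
Op 2 fold_down: fold axis h@3; visible region now rows[3,4) x cols[0,8) = 1x8
Op 3 fold_left: fold axis v@4; visible region now rows[3,4) x cols[0,4) = 1x4
Op 4 cut(0, 2): punch at orig (3,2); cuts so far [(3, 2)]; region rows[3,4) x cols[0,4) = 1x4
Op 5 cut(0, 1): punch at orig (3,1); cuts so far [(3, 1), (3, 2)]; region rows[3,4) x cols[0,4) = 1x4
Unfold 1 (reflect across v@4): 4 holes -> [(3, 1), (3, 2), (3, 5), (3, 6)]
Unfold 2 (reflect across h@3): 8 holes -> [(2, 1), (2, 2), (2, 5), (2, 6), (3, 1), (3, 2), (3, 5), (3, 6)]
Unfold 3 (reflect across h@2): 16 holes -> [(0, 1), (0, 2), (0, 5), (0, 6), (1, 1), (1, 2), (1, 5), (1, 6), (2, 1), (2, 2), (2, 5), (2, 6), (3, 1), (3, 2), (3, 5), (3, 6)]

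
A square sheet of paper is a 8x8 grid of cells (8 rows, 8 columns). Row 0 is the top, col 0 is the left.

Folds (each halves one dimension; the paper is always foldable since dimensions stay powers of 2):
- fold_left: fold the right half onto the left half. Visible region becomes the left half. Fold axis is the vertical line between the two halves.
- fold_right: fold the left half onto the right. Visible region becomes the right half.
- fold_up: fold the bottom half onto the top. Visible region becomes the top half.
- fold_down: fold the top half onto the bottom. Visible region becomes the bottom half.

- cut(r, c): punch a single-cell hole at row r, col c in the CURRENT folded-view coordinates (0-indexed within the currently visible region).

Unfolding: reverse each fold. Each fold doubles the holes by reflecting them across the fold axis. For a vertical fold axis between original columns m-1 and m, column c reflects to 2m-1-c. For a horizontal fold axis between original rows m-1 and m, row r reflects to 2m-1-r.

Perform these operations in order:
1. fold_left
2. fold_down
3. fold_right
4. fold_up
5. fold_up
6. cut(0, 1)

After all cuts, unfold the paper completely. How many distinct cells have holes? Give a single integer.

Op 1 fold_left: fold axis v@4; visible region now rows[0,8) x cols[0,4) = 8x4
Op 2 fold_down: fold axis h@4; visible region now rows[4,8) x cols[0,4) = 4x4
Op 3 fold_right: fold axis v@2; visible region now rows[4,8) x cols[2,4) = 4x2
Op 4 fold_up: fold axis h@6; visible region now rows[4,6) x cols[2,4) = 2x2
Op 5 fold_up: fold axis h@5; visible region now rows[4,5) x cols[2,4) = 1x2
Op 6 cut(0, 1): punch at orig (4,3); cuts so far [(4, 3)]; region rows[4,5) x cols[2,4) = 1x2
Unfold 1 (reflect across h@5): 2 holes -> [(4, 3), (5, 3)]
Unfold 2 (reflect across h@6): 4 holes -> [(4, 3), (5, 3), (6, 3), (7, 3)]
Unfold 3 (reflect across v@2): 8 holes -> [(4, 0), (4, 3), (5, 0), (5, 3), (6, 0), (6, 3), (7, 0), (7, 3)]
Unfold 4 (reflect across h@4): 16 holes -> [(0, 0), (0, 3), (1, 0), (1, 3), (2, 0), (2, 3), (3, 0), (3, 3), (4, 0), (4, 3), (5, 0), (5, 3), (6, 0), (6, 3), (7, 0), (7, 3)]
Unfold 5 (reflect across v@4): 32 holes -> [(0, 0), (0, 3), (0, 4), (0, 7), (1, 0), (1, 3), (1, 4), (1, 7), (2, 0), (2, 3), (2, 4), (2, 7), (3, 0), (3, 3), (3, 4), (3, 7), (4, 0), (4, 3), (4, 4), (4, 7), (5, 0), (5, 3), (5, 4), (5, 7), (6, 0), (6, 3), (6, 4), (6, 7), (7, 0), (7, 3), (7, 4), (7, 7)]

Answer: 32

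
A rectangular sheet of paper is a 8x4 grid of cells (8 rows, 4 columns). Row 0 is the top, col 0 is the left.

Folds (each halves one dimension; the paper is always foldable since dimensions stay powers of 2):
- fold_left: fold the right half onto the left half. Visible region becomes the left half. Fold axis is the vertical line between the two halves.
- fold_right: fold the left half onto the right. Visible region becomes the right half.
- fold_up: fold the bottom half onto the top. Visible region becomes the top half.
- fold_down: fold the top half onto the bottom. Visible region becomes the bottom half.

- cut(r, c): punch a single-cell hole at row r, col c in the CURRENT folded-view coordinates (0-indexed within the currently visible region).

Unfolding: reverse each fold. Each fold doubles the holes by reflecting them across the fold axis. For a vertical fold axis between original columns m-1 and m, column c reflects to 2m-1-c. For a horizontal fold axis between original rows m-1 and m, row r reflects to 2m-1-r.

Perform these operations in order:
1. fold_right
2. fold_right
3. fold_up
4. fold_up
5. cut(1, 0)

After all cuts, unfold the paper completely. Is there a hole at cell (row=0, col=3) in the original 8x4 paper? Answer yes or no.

Op 1 fold_right: fold axis v@2; visible region now rows[0,8) x cols[2,4) = 8x2
Op 2 fold_right: fold axis v@3; visible region now rows[0,8) x cols[3,4) = 8x1
Op 3 fold_up: fold axis h@4; visible region now rows[0,4) x cols[3,4) = 4x1
Op 4 fold_up: fold axis h@2; visible region now rows[0,2) x cols[3,4) = 2x1
Op 5 cut(1, 0): punch at orig (1,3); cuts so far [(1, 3)]; region rows[0,2) x cols[3,4) = 2x1
Unfold 1 (reflect across h@2): 2 holes -> [(1, 3), (2, 3)]
Unfold 2 (reflect across h@4): 4 holes -> [(1, 3), (2, 3), (5, 3), (6, 3)]
Unfold 3 (reflect across v@3): 8 holes -> [(1, 2), (1, 3), (2, 2), (2, 3), (5, 2), (5, 3), (6, 2), (6, 3)]
Unfold 4 (reflect across v@2): 16 holes -> [(1, 0), (1, 1), (1, 2), (1, 3), (2, 0), (2, 1), (2, 2), (2, 3), (5, 0), (5, 1), (5, 2), (5, 3), (6, 0), (6, 1), (6, 2), (6, 3)]
Holes: [(1, 0), (1, 1), (1, 2), (1, 3), (2, 0), (2, 1), (2, 2), (2, 3), (5, 0), (5, 1), (5, 2), (5, 3), (6, 0), (6, 1), (6, 2), (6, 3)]

Answer: no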